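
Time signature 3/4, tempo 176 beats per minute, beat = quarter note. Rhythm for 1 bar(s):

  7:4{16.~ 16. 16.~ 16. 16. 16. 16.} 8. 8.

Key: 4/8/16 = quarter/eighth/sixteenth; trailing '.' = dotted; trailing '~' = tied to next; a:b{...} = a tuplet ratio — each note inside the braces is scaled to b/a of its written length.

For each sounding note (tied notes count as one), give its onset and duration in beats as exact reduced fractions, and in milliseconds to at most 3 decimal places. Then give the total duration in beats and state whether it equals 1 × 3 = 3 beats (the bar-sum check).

1) 0.0ms=0b +146.104ms=3/7b
2) 146.104ms=3/7b +146.104ms=3/7b
3) 292.208ms=6/7b +73.052ms=3/14b
4) 365.26ms=15/14b +73.052ms=3/14b
5) 438.312ms=9/7b +73.052ms=3/14b
6) 511.364ms=3/2b +255.682ms=3/4b
7) 767.045ms=9/4b +255.682ms=3/4b
Σ=3b of 3 (176bpm 3/4) — PASS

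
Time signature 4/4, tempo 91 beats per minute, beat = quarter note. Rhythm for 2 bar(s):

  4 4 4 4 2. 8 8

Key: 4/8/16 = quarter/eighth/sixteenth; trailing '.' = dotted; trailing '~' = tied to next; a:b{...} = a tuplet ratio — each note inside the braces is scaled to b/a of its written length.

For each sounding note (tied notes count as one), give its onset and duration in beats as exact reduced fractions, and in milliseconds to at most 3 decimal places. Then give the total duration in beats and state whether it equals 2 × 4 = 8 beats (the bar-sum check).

1) 0.0ms=0b +659.341ms=1b
2) 659.341ms=1b +659.341ms=1b
3) 1318.681ms=2b +659.341ms=1b
4) 1978.022ms=3b +659.341ms=1b
5) 2637.363ms=4b +1978.022ms=3b
6) 4615.385ms=7b +329.67ms=1/2b
7) 4945.055ms=15/2b +329.67ms=1/2b
Σ=8b of 8 (91bpm 4/4) — PASS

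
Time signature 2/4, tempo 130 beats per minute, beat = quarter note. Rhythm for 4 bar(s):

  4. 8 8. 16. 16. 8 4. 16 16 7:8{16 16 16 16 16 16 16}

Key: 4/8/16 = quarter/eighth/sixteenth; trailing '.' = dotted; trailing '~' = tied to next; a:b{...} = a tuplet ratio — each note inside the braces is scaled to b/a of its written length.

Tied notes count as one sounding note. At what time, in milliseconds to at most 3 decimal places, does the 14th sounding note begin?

note 14 onset = 50/7b = 3296.703ms

1. 0.0ms @ 0 + 692.308ms (3/2)
2. 692.308ms @ 3/2 + 230.769ms (1/2)
3. 923.077ms @ 2 + 346.154ms (3/4)
4. 1269.231ms @ 11/4 + 173.077ms (3/8)
5. 1442.308ms @ 25/8 + 173.077ms (3/8)
6. 1615.385ms @ 7/2 + 230.769ms (1/2)
7. 1846.154ms @ 4 + 692.308ms (3/2)
8. 2538.462ms @ 11/2 + 115.385ms (1/4)
9. 2653.846ms @ 23/4 + 115.385ms (1/4)
10. 2769.231ms @ 6 + 131.868ms (2/7)
11. 2901.099ms @ 44/7 + 131.868ms (2/7)
12. 3032.967ms @ 46/7 + 131.868ms (2/7)
13. 3164.835ms @ 48/7 + 131.868ms (2/7)
14. 3296.703ms @ 50/7 + 131.868ms (2/7)
15. 3428.571ms @ 52/7 + 131.868ms (2/7)
16. 3560.44ms @ 54/7 + 131.868ms (2/7)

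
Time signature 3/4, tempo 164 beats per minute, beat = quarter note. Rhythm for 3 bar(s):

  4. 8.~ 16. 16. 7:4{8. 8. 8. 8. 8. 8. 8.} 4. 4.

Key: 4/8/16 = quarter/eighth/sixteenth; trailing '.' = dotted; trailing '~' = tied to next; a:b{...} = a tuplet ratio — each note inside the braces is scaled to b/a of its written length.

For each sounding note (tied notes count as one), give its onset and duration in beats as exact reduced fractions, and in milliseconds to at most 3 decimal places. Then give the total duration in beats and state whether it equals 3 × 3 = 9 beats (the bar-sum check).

1) 0.0ms=0b +548.78ms=3/2b
2) 548.78ms=3/2b +411.585ms=9/8b
3) 960.366ms=21/8b +137.195ms=3/8b
4) 1097.561ms=3b +156.794ms=3/7b
5) 1254.355ms=24/7b +156.794ms=3/7b
6) 1411.15ms=27/7b +156.794ms=3/7b
7) 1567.944ms=30/7b +156.794ms=3/7b
8) 1724.739ms=33/7b +156.794ms=3/7b
9) 1881.533ms=36/7b +156.794ms=3/7b
10) 2038.328ms=39/7b +156.794ms=3/7b
11) 2195.122ms=6b +548.78ms=3/2b
12) 2743.902ms=15/2b +548.78ms=3/2b
Σ=9b of 9 (164bpm 3/4) — PASS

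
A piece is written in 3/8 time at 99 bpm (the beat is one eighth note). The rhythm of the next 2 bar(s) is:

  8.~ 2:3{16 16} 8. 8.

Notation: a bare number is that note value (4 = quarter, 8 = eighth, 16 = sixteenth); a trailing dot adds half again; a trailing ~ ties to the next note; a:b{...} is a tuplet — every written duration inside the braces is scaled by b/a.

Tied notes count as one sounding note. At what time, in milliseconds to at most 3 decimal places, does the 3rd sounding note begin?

1. 0.0ms @ 0 + 1363.636ms (9/4)
2. 1363.636ms @ 9/4 + 454.545ms (3/4)
3. 1818.182ms @ 3 + 909.091ms (3/2)
4. 2727.273ms @ 9/2 + 909.091ms (3/2)

note 3 onset = 3b = 1818.182ms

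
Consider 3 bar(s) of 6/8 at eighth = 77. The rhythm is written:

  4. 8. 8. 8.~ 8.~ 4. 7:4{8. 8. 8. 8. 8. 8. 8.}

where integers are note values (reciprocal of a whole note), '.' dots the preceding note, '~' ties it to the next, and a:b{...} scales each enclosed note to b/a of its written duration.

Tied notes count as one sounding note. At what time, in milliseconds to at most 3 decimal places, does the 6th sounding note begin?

note 6 onset = 90/7b = 10018.553ms

1. 0.0ms @ 0 + 2337.662ms (3)
2. 2337.662ms @ 3 + 1168.831ms (3/2)
3. 3506.494ms @ 9/2 + 1168.831ms (3/2)
4. 4675.325ms @ 6 + 4675.325ms (6)
5. 9350.649ms @ 12 + 667.904ms (6/7)
6. 10018.553ms @ 90/7 + 667.904ms (6/7)
7. 10686.456ms @ 96/7 + 667.904ms (6/7)
8. 11354.36ms @ 102/7 + 667.904ms (6/7)
9. 12022.263ms @ 108/7 + 667.904ms (6/7)
10. 12690.167ms @ 114/7 + 667.904ms (6/7)
11. 13358.071ms @ 120/7 + 667.904ms (6/7)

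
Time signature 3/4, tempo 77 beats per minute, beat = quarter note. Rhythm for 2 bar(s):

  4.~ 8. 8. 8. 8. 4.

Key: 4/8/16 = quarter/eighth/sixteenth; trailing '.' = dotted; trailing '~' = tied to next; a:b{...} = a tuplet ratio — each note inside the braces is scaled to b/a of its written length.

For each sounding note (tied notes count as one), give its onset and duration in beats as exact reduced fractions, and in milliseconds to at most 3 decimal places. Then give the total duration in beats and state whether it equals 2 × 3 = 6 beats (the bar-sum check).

1) 0.0ms=0b +1753.247ms=9/4b
2) 1753.247ms=9/4b +584.416ms=3/4b
3) 2337.662ms=3b +584.416ms=3/4b
4) 2922.078ms=15/4b +584.416ms=3/4b
5) 3506.494ms=9/2b +1168.831ms=3/2b
Σ=6b of 6 (77bpm 3/4) — PASS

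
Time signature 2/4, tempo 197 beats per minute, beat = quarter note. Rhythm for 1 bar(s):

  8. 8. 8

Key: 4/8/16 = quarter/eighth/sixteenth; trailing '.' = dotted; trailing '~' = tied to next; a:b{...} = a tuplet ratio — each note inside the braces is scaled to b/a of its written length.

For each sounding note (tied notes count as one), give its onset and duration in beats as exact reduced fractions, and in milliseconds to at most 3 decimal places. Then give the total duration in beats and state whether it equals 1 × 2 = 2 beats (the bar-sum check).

1) 0.0ms=0b +228.426ms=3/4b
2) 228.426ms=3/4b +228.426ms=3/4b
3) 456.853ms=3/2b +152.284ms=1/2b
Σ=2b of 2 (197bpm 2/4) — PASS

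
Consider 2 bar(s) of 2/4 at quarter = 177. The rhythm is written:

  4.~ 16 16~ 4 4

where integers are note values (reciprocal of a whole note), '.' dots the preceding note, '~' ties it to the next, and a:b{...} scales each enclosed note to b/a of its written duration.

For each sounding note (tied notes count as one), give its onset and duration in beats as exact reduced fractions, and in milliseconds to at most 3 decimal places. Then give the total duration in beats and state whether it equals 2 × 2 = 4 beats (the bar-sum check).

1) 0.0ms=0b +593.22ms=7/4b
2) 593.22ms=7/4b +423.729ms=5/4b
3) 1016.949ms=3b +338.983ms=1b
Σ=4b of 4 (177bpm 2/4) — PASS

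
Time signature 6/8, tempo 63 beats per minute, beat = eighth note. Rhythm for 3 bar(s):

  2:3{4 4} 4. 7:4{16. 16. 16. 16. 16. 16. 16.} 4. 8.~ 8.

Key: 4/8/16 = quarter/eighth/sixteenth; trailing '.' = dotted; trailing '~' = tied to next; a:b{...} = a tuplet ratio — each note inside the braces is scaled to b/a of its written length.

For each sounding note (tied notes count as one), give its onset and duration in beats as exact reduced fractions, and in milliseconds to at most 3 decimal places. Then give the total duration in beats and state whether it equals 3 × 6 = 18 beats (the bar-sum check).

1) 0.0ms=0b +2857.143ms=3b
2) 2857.143ms=3b +2857.143ms=3b
3) 5714.286ms=6b +2857.143ms=3b
4) 8571.429ms=9b +408.163ms=3/7b
5) 8979.592ms=66/7b +408.163ms=3/7b
6) 9387.755ms=69/7b +408.163ms=3/7b
7) 9795.918ms=72/7b +408.163ms=3/7b
8) 10204.082ms=75/7b +408.163ms=3/7b
9) 10612.245ms=78/7b +408.163ms=3/7b
10) 11020.408ms=81/7b +408.163ms=3/7b
11) 11428.571ms=12b +2857.143ms=3b
12) 14285.714ms=15b +2857.143ms=3b
Σ=18b of 18 (63bpm 6/8) — PASS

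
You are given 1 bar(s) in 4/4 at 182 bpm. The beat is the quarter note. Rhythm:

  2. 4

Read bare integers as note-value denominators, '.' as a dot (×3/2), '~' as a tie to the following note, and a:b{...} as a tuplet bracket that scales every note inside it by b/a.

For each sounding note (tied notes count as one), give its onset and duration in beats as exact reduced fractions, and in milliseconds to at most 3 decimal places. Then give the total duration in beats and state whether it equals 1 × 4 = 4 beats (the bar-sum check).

1) 0.0ms=0b +989.011ms=3b
2) 989.011ms=3b +329.67ms=1b
Σ=4b of 4 (182bpm 4/4) — PASS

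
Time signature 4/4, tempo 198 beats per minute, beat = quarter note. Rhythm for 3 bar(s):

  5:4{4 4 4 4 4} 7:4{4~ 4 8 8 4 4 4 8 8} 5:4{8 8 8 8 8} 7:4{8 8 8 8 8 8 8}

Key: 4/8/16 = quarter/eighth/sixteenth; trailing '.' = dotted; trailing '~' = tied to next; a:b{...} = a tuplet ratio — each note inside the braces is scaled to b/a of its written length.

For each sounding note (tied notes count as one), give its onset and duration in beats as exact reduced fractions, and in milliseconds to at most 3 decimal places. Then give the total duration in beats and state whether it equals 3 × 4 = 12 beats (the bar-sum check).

1) 0.0ms=0b +242.424ms=4/5b
2) 242.424ms=4/5b +242.424ms=4/5b
3) 484.848ms=8/5b +242.424ms=4/5b
4) 727.273ms=12/5b +242.424ms=4/5b
5) 969.697ms=16/5b +242.424ms=4/5b
6) 1212.121ms=4b +346.32ms=8/7b
7) 1558.442ms=36/7b +86.58ms=2/7b
8) 1645.022ms=38/7b +86.58ms=2/7b
9) 1731.602ms=40/7b +173.16ms=4/7b
10) 1904.762ms=44/7b +173.16ms=4/7b
11) 2077.922ms=48/7b +173.16ms=4/7b
12) 2251.082ms=52/7b +86.58ms=2/7b
13) 2337.662ms=54/7b +86.58ms=2/7b
14) 2424.242ms=8b +121.212ms=2/5b
15) 2545.455ms=42/5b +121.212ms=2/5b
16) 2666.667ms=44/5b +121.212ms=2/5b
17) 2787.879ms=46/5b +121.212ms=2/5b
18) 2909.091ms=48/5b +121.212ms=2/5b
19) 3030.303ms=10b +86.58ms=2/7b
20) 3116.883ms=72/7b +86.58ms=2/7b
21) 3203.463ms=74/7b +86.58ms=2/7b
22) 3290.043ms=76/7b +86.58ms=2/7b
23) 3376.623ms=78/7b +86.58ms=2/7b
24) 3463.203ms=80/7b +86.58ms=2/7b
25) 3549.784ms=82/7b +86.58ms=2/7b
Σ=12b of 12 (198bpm 4/4) — PASS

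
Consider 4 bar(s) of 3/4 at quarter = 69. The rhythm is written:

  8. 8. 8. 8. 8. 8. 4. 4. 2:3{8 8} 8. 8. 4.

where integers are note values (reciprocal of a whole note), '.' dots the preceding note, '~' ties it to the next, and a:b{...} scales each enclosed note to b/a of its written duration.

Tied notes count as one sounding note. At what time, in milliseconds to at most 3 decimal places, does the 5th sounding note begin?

note 5 onset = 3b = 2608.696ms

1. 0.0ms @ 0 + 652.174ms (3/4)
2. 652.174ms @ 3/4 + 652.174ms (3/4)
3. 1304.348ms @ 3/2 + 652.174ms (3/4)
4. 1956.522ms @ 9/4 + 652.174ms (3/4)
5. 2608.696ms @ 3 + 652.174ms (3/4)
6. 3260.87ms @ 15/4 + 652.174ms (3/4)
7. 3913.043ms @ 9/2 + 1304.348ms (3/2)
8. 5217.391ms @ 6 + 1304.348ms (3/2)
9. 6521.739ms @ 15/2 + 652.174ms (3/4)
10. 7173.913ms @ 33/4 + 652.174ms (3/4)
11. 7826.087ms @ 9 + 652.174ms (3/4)
12. 8478.261ms @ 39/4 + 652.174ms (3/4)
13. 9130.435ms @ 21/2 + 1304.348ms (3/2)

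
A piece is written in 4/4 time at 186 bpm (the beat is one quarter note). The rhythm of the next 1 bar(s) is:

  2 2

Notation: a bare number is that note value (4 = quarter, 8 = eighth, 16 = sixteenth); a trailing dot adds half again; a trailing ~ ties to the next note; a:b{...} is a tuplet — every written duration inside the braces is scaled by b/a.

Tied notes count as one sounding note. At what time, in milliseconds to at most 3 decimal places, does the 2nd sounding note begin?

1. 0.0ms @ 0 + 645.161ms (2)
2. 645.161ms @ 2 + 645.161ms (2)

note 2 onset = 2b = 645.161ms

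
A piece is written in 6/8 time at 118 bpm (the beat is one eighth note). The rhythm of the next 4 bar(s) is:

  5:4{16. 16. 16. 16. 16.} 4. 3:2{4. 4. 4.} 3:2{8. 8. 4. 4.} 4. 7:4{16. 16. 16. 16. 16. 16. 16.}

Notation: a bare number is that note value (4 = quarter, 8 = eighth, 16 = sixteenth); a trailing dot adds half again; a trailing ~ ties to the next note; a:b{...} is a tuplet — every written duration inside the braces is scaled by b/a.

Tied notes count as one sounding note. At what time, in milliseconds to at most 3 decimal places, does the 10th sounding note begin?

1. 0.0ms @ 0 + 305.085ms (3/5)
2. 305.085ms @ 3/5 + 305.085ms (3/5)
3. 610.169ms @ 6/5 + 305.085ms (3/5)
4. 915.254ms @ 9/5 + 305.085ms (3/5)
5. 1220.339ms @ 12/5 + 305.085ms (3/5)
6. 1525.424ms @ 3 + 1525.424ms (3)
7. 3050.847ms @ 6 + 1016.949ms (2)
8. 4067.797ms @ 8 + 1016.949ms (2)
9. 5084.746ms @ 10 + 1016.949ms (2)
10. 6101.695ms @ 12 + 508.475ms (1)
11. 6610.169ms @ 13 + 508.475ms (1)
12. 7118.644ms @ 14 + 1016.949ms (2)
13. 8135.593ms @ 16 + 1016.949ms (2)
14. 9152.542ms @ 18 + 1525.424ms (3)
15. 10677.966ms @ 21 + 217.918ms (3/7)
16. 10895.884ms @ 150/7 + 217.918ms (3/7)
17. 11113.801ms @ 153/7 + 217.918ms (3/7)
18. 11331.719ms @ 156/7 + 217.918ms (3/7)
19. 11549.637ms @ 159/7 + 217.918ms (3/7)
20. 11767.554ms @ 162/7 + 217.918ms (3/7)
21. 11985.472ms @ 165/7 + 217.918ms (3/7)

note 10 onset = 12b = 6101.695ms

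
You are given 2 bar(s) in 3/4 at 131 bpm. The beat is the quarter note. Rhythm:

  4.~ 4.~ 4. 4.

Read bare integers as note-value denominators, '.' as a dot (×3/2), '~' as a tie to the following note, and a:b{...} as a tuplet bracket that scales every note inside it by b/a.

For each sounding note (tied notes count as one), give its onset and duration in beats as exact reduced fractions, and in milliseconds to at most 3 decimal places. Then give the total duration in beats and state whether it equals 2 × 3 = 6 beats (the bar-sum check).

1) 0.0ms=0b +2061.069ms=9/2b
2) 2061.069ms=9/2b +687.023ms=3/2b
Σ=6b of 6 (131bpm 3/4) — PASS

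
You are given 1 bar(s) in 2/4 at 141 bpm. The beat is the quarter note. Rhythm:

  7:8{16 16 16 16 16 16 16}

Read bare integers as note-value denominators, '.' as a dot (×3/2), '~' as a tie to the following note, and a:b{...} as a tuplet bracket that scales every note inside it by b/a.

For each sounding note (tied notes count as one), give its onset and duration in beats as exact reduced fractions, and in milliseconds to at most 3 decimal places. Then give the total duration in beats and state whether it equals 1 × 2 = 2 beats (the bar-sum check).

1) 0.0ms=0b +121.581ms=2/7b
2) 121.581ms=2/7b +121.581ms=2/7b
3) 243.161ms=4/7b +121.581ms=2/7b
4) 364.742ms=6/7b +121.581ms=2/7b
5) 486.322ms=8/7b +121.581ms=2/7b
6) 607.903ms=10/7b +121.581ms=2/7b
7) 729.483ms=12/7b +121.581ms=2/7b
Σ=2b of 2 (141bpm 2/4) — PASS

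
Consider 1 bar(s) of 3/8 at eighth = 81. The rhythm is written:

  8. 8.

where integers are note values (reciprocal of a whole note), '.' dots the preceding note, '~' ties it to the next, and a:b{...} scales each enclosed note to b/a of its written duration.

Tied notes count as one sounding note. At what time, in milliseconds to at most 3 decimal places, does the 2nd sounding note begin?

note 2 onset = 3/2b = 1111.111ms

1. 0.0ms @ 0 + 1111.111ms (3/2)
2. 1111.111ms @ 3/2 + 1111.111ms (3/2)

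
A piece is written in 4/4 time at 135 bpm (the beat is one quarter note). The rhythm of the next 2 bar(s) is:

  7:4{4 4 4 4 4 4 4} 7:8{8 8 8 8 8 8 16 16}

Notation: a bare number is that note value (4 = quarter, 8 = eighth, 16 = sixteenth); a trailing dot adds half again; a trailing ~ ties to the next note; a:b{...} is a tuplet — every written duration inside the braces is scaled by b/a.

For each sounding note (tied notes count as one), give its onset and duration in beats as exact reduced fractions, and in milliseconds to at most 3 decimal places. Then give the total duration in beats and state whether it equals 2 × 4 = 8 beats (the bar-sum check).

1) 0.0ms=0b +253.968ms=4/7b
2) 253.968ms=4/7b +253.968ms=4/7b
3) 507.937ms=8/7b +253.968ms=4/7b
4) 761.905ms=12/7b +253.968ms=4/7b
5) 1015.873ms=16/7b +253.968ms=4/7b
6) 1269.841ms=20/7b +253.968ms=4/7b
7) 1523.81ms=24/7b +253.968ms=4/7b
8) 1777.778ms=4b +253.968ms=4/7b
9) 2031.746ms=32/7b +253.968ms=4/7b
10) 2285.714ms=36/7b +253.968ms=4/7b
11) 2539.683ms=40/7b +253.968ms=4/7b
12) 2793.651ms=44/7b +253.968ms=4/7b
13) 3047.619ms=48/7b +253.968ms=4/7b
14) 3301.587ms=52/7b +126.984ms=2/7b
15) 3428.571ms=54/7b +126.984ms=2/7b
Σ=8b of 8 (135bpm 4/4) — PASS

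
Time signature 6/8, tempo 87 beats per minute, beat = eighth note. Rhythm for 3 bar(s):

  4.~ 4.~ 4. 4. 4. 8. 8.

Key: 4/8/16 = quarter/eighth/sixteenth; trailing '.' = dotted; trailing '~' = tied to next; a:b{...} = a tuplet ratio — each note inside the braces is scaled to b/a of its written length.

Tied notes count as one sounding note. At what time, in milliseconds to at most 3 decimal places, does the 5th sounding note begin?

note 5 onset = 33/2b = 11379.31ms

1. 0.0ms @ 0 + 6206.897ms (9)
2. 6206.897ms @ 9 + 2068.966ms (3)
3. 8275.862ms @ 12 + 2068.966ms (3)
4. 10344.828ms @ 15 + 1034.483ms (3/2)
5. 11379.31ms @ 33/2 + 1034.483ms (3/2)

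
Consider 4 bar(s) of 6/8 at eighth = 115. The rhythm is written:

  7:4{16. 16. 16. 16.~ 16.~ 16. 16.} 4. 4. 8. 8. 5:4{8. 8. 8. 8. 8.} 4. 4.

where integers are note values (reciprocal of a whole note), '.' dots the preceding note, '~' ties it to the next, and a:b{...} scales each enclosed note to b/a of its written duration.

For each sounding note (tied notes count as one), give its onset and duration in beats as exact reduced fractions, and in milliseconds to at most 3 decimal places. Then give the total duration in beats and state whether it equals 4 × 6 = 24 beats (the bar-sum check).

1) 0.0ms=0b +223.602ms=3/7b
2) 223.602ms=3/7b +223.602ms=3/7b
3) 447.205ms=6/7b +223.602ms=3/7b
4) 670.807ms=9/7b +670.807ms=9/7b
5) 1341.615ms=18/7b +223.602ms=3/7b
6) 1565.217ms=3b +1565.217ms=3b
7) 3130.435ms=6b +1565.217ms=3b
8) 4695.652ms=9b +782.609ms=3/2b
9) 5478.261ms=21/2b +782.609ms=3/2b
10) 6260.87ms=12b +626.087ms=6/5b
11) 6886.957ms=66/5b +626.087ms=6/5b
12) 7513.043ms=72/5b +626.087ms=6/5b
13) 8139.13ms=78/5b +626.087ms=6/5b
14) 8765.217ms=84/5b +626.087ms=6/5b
15) 9391.304ms=18b +1565.217ms=3b
16) 10956.522ms=21b +1565.217ms=3b
Σ=24b of 24 (115bpm 6/8) — PASS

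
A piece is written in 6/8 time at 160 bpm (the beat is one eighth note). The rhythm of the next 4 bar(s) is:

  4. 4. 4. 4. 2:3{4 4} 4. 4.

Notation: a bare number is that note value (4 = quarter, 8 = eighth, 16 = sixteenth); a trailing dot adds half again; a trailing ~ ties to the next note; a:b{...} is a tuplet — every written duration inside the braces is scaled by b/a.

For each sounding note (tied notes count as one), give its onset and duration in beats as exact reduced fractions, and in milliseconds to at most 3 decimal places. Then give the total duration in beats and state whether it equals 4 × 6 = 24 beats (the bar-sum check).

1) 0.0ms=0b +1125.0ms=3b
2) 1125.0ms=3b +1125.0ms=3b
3) 2250.0ms=6b +1125.0ms=3b
4) 3375.0ms=9b +1125.0ms=3b
5) 4500.0ms=12b +1125.0ms=3b
6) 5625.0ms=15b +1125.0ms=3b
7) 6750.0ms=18b +1125.0ms=3b
8) 7875.0ms=21b +1125.0ms=3b
Σ=24b of 24 (160bpm 6/8) — PASS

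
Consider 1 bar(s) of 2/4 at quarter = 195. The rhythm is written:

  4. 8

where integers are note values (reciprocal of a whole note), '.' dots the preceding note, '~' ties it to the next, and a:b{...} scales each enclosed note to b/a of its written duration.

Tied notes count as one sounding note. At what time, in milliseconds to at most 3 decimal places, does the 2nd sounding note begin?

1. 0.0ms @ 0 + 461.538ms (3/2)
2. 461.538ms @ 3/2 + 153.846ms (1/2)

note 2 onset = 3/2b = 461.538ms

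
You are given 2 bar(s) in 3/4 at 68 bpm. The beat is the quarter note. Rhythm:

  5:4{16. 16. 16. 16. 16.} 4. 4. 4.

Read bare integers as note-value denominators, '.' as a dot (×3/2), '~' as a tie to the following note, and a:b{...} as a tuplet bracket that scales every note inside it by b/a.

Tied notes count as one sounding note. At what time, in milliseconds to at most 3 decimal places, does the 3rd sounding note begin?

note 3 onset = 3/5b = 529.412ms

1. 0.0ms @ 0 + 264.706ms (3/10)
2. 264.706ms @ 3/10 + 264.706ms (3/10)
3. 529.412ms @ 3/5 + 264.706ms (3/10)
4. 794.118ms @ 9/10 + 264.706ms (3/10)
5. 1058.824ms @ 6/5 + 264.706ms (3/10)
6. 1323.529ms @ 3/2 + 1323.529ms (3/2)
7. 2647.059ms @ 3 + 1323.529ms (3/2)
8. 3970.588ms @ 9/2 + 1323.529ms (3/2)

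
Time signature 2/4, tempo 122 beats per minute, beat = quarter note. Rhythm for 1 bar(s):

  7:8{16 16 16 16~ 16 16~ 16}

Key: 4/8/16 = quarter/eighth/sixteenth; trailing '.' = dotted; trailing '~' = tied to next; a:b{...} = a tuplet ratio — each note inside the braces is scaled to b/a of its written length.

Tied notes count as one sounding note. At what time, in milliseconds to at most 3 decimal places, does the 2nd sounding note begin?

note 2 onset = 2/7b = 140.515ms

1. 0.0ms @ 0 + 140.515ms (2/7)
2. 140.515ms @ 2/7 + 140.515ms (2/7)
3. 281.03ms @ 4/7 + 140.515ms (2/7)
4. 421.546ms @ 6/7 + 281.03ms (4/7)
5. 702.576ms @ 10/7 + 281.03ms (4/7)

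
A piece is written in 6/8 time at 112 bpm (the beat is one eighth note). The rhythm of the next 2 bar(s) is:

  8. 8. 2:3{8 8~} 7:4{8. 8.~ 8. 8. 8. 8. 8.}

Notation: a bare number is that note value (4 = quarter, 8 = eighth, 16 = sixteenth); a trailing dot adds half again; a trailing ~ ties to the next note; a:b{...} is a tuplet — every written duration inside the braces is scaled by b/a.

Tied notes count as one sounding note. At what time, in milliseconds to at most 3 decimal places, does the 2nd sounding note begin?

1. 0.0ms @ 0 + 803.571ms (3/2)
2. 803.571ms @ 3/2 + 803.571ms (3/2)
3. 1607.143ms @ 3 + 803.571ms (3/2)
4. 2410.714ms @ 9/2 + 1262.755ms (33/14)
5. 3673.469ms @ 48/7 + 918.367ms (12/7)
6. 4591.837ms @ 60/7 + 459.184ms (6/7)
7. 5051.02ms @ 66/7 + 459.184ms (6/7)
8. 5510.204ms @ 72/7 + 459.184ms (6/7)
9. 5969.388ms @ 78/7 + 459.184ms (6/7)

note 2 onset = 3/2b = 803.571ms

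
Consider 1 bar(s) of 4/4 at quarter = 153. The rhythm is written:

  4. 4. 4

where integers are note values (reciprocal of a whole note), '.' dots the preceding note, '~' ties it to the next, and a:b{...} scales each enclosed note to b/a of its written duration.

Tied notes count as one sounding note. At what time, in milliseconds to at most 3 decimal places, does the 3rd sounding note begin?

note 3 onset = 3b = 1176.471ms

1. 0.0ms @ 0 + 588.235ms (3/2)
2. 588.235ms @ 3/2 + 588.235ms (3/2)
3. 1176.471ms @ 3 + 392.157ms (1)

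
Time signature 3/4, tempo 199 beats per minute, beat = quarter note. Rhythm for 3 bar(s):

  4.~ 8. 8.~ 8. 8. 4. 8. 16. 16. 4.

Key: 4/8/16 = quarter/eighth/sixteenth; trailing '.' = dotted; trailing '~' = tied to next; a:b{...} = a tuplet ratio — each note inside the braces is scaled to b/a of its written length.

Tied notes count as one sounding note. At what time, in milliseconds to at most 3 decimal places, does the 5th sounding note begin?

1. 0.0ms @ 0 + 678.392ms (9/4)
2. 678.392ms @ 9/4 + 452.261ms (3/2)
3. 1130.653ms @ 15/4 + 226.131ms (3/4)
4. 1356.784ms @ 9/2 + 452.261ms (3/2)
5. 1809.045ms @ 6 + 226.131ms (3/4)
6. 2035.176ms @ 27/4 + 113.065ms (3/8)
7. 2148.241ms @ 57/8 + 113.065ms (3/8)
8. 2261.307ms @ 15/2 + 452.261ms (3/2)

note 5 onset = 6b = 1809.045ms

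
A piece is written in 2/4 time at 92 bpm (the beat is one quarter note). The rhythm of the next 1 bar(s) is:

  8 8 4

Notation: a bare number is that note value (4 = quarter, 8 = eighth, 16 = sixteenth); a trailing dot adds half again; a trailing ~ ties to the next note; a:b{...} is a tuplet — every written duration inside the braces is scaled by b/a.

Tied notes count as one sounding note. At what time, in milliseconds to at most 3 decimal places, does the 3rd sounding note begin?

1. 0.0ms @ 0 + 326.087ms (1/2)
2. 326.087ms @ 1/2 + 326.087ms (1/2)
3. 652.174ms @ 1 + 652.174ms (1)

note 3 onset = 1b = 652.174ms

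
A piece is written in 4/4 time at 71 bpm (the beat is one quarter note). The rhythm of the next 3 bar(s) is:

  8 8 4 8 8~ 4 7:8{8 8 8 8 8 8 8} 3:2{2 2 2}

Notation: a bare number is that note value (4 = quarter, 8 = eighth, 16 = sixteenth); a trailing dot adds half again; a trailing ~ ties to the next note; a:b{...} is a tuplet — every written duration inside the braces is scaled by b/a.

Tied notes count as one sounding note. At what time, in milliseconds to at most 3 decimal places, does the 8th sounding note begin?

note 8 onset = 36/7b = 4346.076ms

1. 0.0ms @ 0 + 422.535ms (1/2)
2. 422.535ms @ 1/2 + 422.535ms (1/2)
3. 845.07ms @ 1 + 845.07ms (1)
4. 1690.141ms @ 2 + 422.535ms (1/2)
5. 2112.676ms @ 5/2 + 1267.606ms (3/2)
6. 3380.282ms @ 4 + 482.897ms (4/7)
7. 3863.179ms @ 32/7 + 482.897ms (4/7)
8. 4346.076ms @ 36/7 + 482.897ms (4/7)
9. 4828.974ms @ 40/7 + 482.897ms (4/7)
10. 5311.871ms @ 44/7 + 482.897ms (4/7)
11. 5794.769ms @ 48/7 + 482.897ms (4/7)
12. 6277.666ms @ 52/7 + 482.897ms (4/7)
13. 6760.563ms @ 8 + 1126.761ms (4/3)
14. 7887.324ms @ 28/3 + 1126.761ms (4/3)
15. 9014.085ms @ 32/3 + 1126.761ms (4/3)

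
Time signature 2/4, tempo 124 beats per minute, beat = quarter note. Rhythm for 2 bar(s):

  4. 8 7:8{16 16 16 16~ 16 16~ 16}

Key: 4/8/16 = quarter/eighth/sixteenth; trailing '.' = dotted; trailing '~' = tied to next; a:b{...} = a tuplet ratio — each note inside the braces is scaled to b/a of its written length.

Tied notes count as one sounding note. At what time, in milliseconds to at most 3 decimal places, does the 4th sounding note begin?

1. 0.0ms @ 0 + 725.806ms (3/2)
2. 725.806ms @ 3/2 + 241.935ms (1/2)
3. 967.742ms @ 2 + 138.249ms (2/7)
4. 1105.991ms @ 16/7 + 138.249ms (2/7)
5. 1244.24ms @ 18/7 + 138.249ms (2/7)
6. 1382.488ms @ 20/7 + 276.498ms (4/7)
7. 1658.986ms @ 24/7 + 276.498ms (4/7)

note 4 onset = 16/7b = 1105.991ms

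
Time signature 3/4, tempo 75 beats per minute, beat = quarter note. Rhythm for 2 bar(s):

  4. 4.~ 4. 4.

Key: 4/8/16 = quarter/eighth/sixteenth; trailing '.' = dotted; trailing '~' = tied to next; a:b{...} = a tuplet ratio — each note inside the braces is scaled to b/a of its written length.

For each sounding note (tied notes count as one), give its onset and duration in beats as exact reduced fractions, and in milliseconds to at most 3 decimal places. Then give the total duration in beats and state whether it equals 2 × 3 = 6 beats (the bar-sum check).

1) 0.0ms=0b +1200.0ms=3/2b
2) 1200.0ms=3/2b +2400.0ms=3b
3) 3600.0ms=9/2b +1200.0ms=3/2b
Σ=6b of 6 (75bpm 3/4) — PASS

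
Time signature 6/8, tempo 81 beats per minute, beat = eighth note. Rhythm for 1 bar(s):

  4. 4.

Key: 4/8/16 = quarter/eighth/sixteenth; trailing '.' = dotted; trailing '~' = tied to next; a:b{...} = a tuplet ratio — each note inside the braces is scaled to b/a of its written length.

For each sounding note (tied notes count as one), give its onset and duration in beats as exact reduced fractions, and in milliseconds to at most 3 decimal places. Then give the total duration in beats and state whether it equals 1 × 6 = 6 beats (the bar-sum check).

1) 0.0ms=0b +2222.222ms=3b
2) 2222.222ms=3b +2222.222ms=3b
Σ=6b of 6 (81bpm 6/8) — PASS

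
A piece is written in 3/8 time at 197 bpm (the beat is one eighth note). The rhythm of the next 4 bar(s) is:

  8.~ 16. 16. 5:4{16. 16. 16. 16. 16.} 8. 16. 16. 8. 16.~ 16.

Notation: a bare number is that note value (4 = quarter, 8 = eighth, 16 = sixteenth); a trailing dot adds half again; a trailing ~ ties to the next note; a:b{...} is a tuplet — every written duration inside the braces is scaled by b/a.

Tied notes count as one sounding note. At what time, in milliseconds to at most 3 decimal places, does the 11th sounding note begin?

note 11 onset = 9b = 2741.117ms

1. 0.0ms @ 0 + 685.279ms (9/4)
2. 685.279ms @ 9/4 + 228.426ms (3/4)
3. 913.706ms @ 3 + 182.741ms (3/5)
4. 1096.447ms @ 18/5 + 182.741ms (3/5)
5. 1279.188ms @ 21/5 + 182.741ms (3/5)
6. 1461.929ms @ 24/5 + 182.741ms (3/5)
7. 1644.67ms @ 27/5 + 182.741ms (3/5)
8. 1827.411ms @ 6 + 456.853ms (3/2)
9. 2284.264ms @ 15/2 + 228.426ms (3/4)
10. 2512.69ms @ 33/4 + 228.426ms (3/4)
11. 2741.117ms @ 9 + 456.853ms (3/2)
12. 3197.97ms @ 21/2 + 456.853ms (3/2)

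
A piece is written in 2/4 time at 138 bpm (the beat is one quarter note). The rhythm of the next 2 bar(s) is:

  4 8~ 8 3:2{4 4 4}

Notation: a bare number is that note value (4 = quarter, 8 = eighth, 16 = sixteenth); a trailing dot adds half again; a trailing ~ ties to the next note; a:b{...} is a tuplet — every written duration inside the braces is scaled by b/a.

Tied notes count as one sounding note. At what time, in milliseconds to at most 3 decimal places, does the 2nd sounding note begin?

note 2 onset = 1b = 434.783ms

1. 0.0ms @ 0 + 434.783ms (1)
2. 434.783ms @ 1 + 434.783ms (1)
3. 869.565ms @ 2 + 289.855ms (2/3)
4. 1159.42ms @ 8/3 + 289.855ms (2/3)
5. 1449.275ms @ 10/3 + 289.855ms (2/3)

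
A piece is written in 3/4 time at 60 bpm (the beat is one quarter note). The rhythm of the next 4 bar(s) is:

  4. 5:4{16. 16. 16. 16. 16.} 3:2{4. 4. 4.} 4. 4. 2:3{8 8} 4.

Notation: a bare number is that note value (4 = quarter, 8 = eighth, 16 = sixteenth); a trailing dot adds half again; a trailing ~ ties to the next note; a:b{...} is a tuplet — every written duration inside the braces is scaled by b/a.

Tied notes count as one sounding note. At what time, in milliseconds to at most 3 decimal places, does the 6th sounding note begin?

1. 0.0ms @ 0 + 1500.0ms (3/2)
2. 1500.0ms @ 3/2 + 300.0ms (3/10)
3. 1800.0ms @ 9/5 + 300.0ms (3/10)
4. 2100.0ms @ 21/10 + 300.0ms (3/10)
5. 2400.0ms @ 12/5 + 300.0ms (3/10)
6. 2700.0ms @ 27/10 + 300.0ms (3/10)
7. 3000.0ms @ 3 + 1000.0ms (1)
8. 4000.0ms @ 4 + 1000.0ms (1)
9. 5000.0ms @ 5 + 1000.0ms (1)
10. 6000.0ms @ 6 + 1500.0ms (3/2)
11. 7500.0ms @ 15/2 + 1500.0ms (3/2)
12. 9000.0ms @ 9 + 750.0ms (3/4)
13. 9750.0ms @ 39/4 + 750.0ms (3/4)
14. 10500.0ms @ 21/2 + 1500.0ms (3/2)

note 6 onset = 27/10b = 2700.0ms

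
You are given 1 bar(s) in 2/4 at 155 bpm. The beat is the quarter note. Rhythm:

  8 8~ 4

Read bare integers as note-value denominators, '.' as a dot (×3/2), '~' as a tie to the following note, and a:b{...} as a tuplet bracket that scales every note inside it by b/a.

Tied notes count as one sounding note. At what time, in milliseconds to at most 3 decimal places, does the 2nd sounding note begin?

note 2 onset = 1/2b = 193.548ms

1. 0.0ms @ 0 + 193.548ms (1/2)
2. 193.548ms @ 1/2 + 580.645ms (3/2)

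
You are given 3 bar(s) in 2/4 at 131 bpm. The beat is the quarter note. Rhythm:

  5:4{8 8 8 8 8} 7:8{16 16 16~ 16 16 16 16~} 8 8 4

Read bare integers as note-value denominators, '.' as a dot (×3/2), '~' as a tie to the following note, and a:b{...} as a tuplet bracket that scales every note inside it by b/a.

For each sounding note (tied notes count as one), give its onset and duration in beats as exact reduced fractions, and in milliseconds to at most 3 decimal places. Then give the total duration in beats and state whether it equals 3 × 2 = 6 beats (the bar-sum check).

1) 0.0ms=0b +183.206ms=2/5b
2) 183.206ms=2/5b +183.206ms=2/5b
3) 366.412ms=4/5b +183.206ms=2/5b
4) 549.618ms=6/5b +183.206ms=2/5b
5) 732.824ms=8/5b +183.206ms=2/5b
6) 916.031ms=2b +130.862ms=2/7b
7) 1046.892ms=16/7b +130.862ms=2/7b
8) 1177.754ms=18/7b +261.723ms=4/7b
9) 1439.477ms=22/7b +130.862ms=2/7b
10) 1570.338ms=24/7b +130.862ms=2/7b
11) 1701.2ms=26/7b +359.869ms=11/14b
12) 2061.069ms=9/2b +229.008ms=1/2b
13) 2290.076ms=5b +458.015ms=1b
Σ=6b of 6 (131bpm 2/4) — PASS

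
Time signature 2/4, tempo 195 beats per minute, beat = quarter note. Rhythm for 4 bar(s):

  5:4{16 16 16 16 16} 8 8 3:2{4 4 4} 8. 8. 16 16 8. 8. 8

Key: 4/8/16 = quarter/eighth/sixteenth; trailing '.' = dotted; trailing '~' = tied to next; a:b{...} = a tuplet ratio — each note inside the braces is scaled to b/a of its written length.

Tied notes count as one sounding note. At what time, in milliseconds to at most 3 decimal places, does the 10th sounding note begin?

note 10 onset = 10/3b = 1025.641ms

1. 0.0ms @ 0 + 61.538ms (1/5)
2. 61.538ms @ 1/5 + 61.538ms (1/5)
3. 123.077ms @ 2/5 + 61.538ms (1/5)
4. 184.615ms @ 3/5 + 61.538ms (1/5)
5. 246.154ms @ 4/5 + 61.538ms (1/5)
6. 307.692ms @ 1 + 153.846ms (1/2)
7. 461.538ms @ 3/2 + 153.846ms (1/2)
8. 615.385ms @ 2 + 205.128ms (2/3)
9. 820.513ms @ 8/3 + 205.128ms (2/3)
10. 1025.641ms @ 10/3 + 205.128ms (2/3)
11. 1230.769ms @ 4 + 230.769ms (3/4)
12. 1461.538ms @ 19/4 + 230.769ms (3/4)
13. 1692.308ms @ 11/2 + 76.923ms (1/4)
14. 1769.231ms @ 23/4 + 76.923ms (1/4)
15. 1846.154ms @ 6 + 230.769ms (3/4)
16. 2076.923ms @ 27/4 + 230.769ms (3/4)
17. 2307.692ms @ 15/2 + 153.846ms (1/2)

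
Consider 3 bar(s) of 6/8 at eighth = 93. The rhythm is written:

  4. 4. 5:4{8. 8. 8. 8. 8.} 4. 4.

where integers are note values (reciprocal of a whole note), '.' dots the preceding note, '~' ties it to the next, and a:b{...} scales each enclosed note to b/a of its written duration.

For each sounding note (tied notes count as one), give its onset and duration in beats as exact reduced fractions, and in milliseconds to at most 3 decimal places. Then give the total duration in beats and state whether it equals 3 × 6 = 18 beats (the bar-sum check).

1) 0.0ms=0b +1935.484ms=3b
2) 1935.484ms=3b +1935.484ms=3b
3) 3870.968ms=6b +774.194ms=6/5b
4) 4645.161ms=36/5b +774.194ms=6/5b
5) 5419.355ms=42/5b +774.194ms=6/5b
6) 6193.548ms=48/5b +774.194ms=6/5b
7) 6967.742ms=54/5b +774.194ms=6/5b
8) 7741.935ms=12b +1935.484ms=3b
9) 9677.419ms=15b +1935.484ms=3b
Σ=18b of 18 (93bpm 6/8) — PASS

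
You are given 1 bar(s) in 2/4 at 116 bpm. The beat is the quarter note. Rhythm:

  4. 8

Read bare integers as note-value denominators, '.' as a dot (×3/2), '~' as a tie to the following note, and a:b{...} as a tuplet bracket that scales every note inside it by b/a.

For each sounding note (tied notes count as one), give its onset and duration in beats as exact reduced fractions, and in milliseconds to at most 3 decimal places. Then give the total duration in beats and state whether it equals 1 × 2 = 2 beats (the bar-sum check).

1) 0.0ms=0b +775.862ms=3/2b
2) 775.862ms=3/2b +258.621ms=1/2b
Σ=2b of 2 (116bpm 2/4) — PASS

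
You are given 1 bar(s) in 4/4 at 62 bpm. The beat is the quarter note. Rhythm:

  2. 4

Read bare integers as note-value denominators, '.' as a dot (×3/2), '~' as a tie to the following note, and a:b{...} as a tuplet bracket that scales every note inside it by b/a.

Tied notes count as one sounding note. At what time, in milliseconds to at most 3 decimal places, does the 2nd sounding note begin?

note 2 onset = 3b = 2903.226ms

1. 0.0ms @ 0 + 2903.226ms (3)
2. 2903.226ms @ 3 + 967.742ms (1)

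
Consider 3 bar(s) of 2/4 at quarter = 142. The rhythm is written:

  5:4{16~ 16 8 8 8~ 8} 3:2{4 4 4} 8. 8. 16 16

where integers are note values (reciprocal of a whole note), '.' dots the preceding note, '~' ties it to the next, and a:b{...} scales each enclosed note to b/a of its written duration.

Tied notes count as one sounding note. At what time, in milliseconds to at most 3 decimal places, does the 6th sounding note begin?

1. 0.0ms @ 0 + 169.014ms (2/5)
2. 169.014ms @ 2/5 + 169.014ms (2/5)
3. 338.028ms @ 4/5 + 169.014ms (2/5)
4. 507.042ms @ 6/5 + 338.028ms (4/5)
5. 845.07ms @ 2 + 281.69ms (2/3)
6. 1126.761ms @ 8/3 + 281.69ms (2/3)
7. 1408.451ms @ 10/3 + 281.69ms (2/3)
8. 1690.141ms @ 4 + 316.901ms (3/4)
9. 2007.042ms @ 19/4 + 316.901ms (3/4)
10. 2323.944ms @ 11/2 + 105.634ms (1/4)
11. 2429.577ms @ 23/4 + 105.634ms (1/4)

note 6 onset = 8/3b = 1126.761ms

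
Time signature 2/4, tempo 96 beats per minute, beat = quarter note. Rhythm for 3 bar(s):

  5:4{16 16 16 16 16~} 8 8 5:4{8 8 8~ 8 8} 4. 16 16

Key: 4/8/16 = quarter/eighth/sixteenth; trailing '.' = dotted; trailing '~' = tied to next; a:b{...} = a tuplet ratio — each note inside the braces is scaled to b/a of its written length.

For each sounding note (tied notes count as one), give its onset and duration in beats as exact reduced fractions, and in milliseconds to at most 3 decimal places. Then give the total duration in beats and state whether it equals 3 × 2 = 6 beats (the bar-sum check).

1) 0.0ms=0b +125.0ms=1/5b
2) 125.0ms=1/5b +125.0ms=1/5b
3) 250.0ms=2/5b +125.0ms=1/5b
4) 375.0ms=3/5b +125.0ms=1/5b
5) 500.0ms=4/5b +437.5ms=7/10b
6) 937.5ms=3/2b +312.5ms=1/2b
7) 1250.0ms=2b +250.0ms=2/5b
8) 1500.0ms=12/5b +250.0ms=2/5b
9) 1750.0ms=14/5b +500.0ms=4/5b
10) 2250.0ms=18/5b +250.0ms=2/5b
11) 2500.0ms=4b +937.5ms=3/2b
12) 3437.5ms=11/2b +156.25ms=1/4b
13) 3593.75ms=23/4b +156.25ms=1/4b
Σ=6b of 6 (96bpm 2/4) — PASS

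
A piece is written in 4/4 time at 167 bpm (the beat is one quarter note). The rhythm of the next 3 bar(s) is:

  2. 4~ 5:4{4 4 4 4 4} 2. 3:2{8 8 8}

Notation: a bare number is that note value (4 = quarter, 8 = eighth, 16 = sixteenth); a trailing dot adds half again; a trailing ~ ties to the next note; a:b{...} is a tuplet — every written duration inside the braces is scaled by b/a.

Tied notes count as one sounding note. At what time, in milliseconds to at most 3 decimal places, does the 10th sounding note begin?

1. 0.0ms @ 0 + 1077.844ms (3)
2. 1077.844ms @ 3 + 646.707ms (9/5)
3. 1724.551ms @ 24/5 + 287.425ms (4/5)
4. 2011.976ms @ 28/5 + 287.425ms (4/5)
5. 2299.401ms @ 32/5 + 287.425ms (4/5)
6. 2586.826ms @ 36/5 + 287.425ms (4/5)
7. 2874.251ms @ 8 + 1077.844ms (3)
8. 3952.096ms @ 11 + 119.76ms (1/3)
9. 4071.856ms @ 34/3 + 119.76ms (1/3)
10. 4191.617ms @ 35/3 + 119.76ms (1/3)

note 10 onset = 35/3b = 4191.617ms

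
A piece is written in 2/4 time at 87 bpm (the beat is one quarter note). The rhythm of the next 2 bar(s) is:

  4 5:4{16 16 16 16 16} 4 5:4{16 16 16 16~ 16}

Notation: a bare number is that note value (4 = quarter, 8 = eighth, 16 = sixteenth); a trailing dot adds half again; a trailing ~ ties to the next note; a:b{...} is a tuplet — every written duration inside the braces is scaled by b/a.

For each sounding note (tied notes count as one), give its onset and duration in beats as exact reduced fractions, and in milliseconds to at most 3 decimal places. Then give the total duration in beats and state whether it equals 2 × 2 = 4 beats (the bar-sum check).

1) 0.0ms=0b +689.655ms=1b
2) 689.655ms=1b +137.931ms=1/5b
3) 827.586ms=6/5b +137.931ms=1/5b
4) 965.517ms=7/5b +137.931ms=1/5b
5) 1103.448ms=8/5b +137.931ms=1/5b
6) 1241.379ms=9/5b +137.931ms=1/5b
7) 1379.31ms=2b +689.655ms=1b
8) 2068.966ms=3b +137.931ms=1/5b
9) 2206.897ms=16/5b +137.931ms=1/5b
10) 2344.828ms=17/5b +137.931ms=1/5b
11) 2482.759ms=18/5b +275.862ms=2/5b
Σ=4b of 4 (87bpm 2/4) — PASS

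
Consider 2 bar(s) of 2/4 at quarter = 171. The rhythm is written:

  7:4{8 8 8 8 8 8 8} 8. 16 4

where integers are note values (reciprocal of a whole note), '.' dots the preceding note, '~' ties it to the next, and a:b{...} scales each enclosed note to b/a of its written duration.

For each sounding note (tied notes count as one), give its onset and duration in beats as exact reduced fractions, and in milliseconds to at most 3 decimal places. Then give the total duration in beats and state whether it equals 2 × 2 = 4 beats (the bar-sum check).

1) 0.0ms=0b +100.251ms=2/7b
2) 100.251ms=2/7b +100.251ms=2/7b
3) 200.501ms=4/7b +100.251ms=2/7b
4) 300.752ms=6/7b +100.251ms=2/7b
5) 401.003ms=8/7b +100.251ms=2/7b
6) 501.253ms=10/7b +100.251ms=2/7b
7) 601.504ms=12/7b +100.251ms=2/7b
8) 701.754ms=2b +263.158ms=3/4b
9) 964.912ms=11/4b +87.719ms=1/4b
10) 1052.632ms=3b +350.877ms=1b
Σ=4b of 4 (171bpm 2/4) — PASS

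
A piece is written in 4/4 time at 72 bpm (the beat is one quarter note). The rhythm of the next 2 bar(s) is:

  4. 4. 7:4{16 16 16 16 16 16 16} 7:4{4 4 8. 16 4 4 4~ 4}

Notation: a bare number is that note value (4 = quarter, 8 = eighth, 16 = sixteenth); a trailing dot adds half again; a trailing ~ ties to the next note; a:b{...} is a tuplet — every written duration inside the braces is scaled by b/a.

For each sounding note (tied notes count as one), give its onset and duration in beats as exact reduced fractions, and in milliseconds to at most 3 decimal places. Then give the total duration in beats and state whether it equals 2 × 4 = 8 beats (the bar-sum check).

1) 0.0ms=0b +1250.0ms=3/2b
2) 1250.0ms=3/2b +1250.0ms=3/2b
3) 2500.0ms=3b +119.048ms=1/7b
4) 2619.048ms=22/7b +119.048ms=1/7b
5) 2738.095ms=23/7b +119.048ms=1/7b
6) 2857.143ms=24/7b +119.048ms=1/7b
7) 2976.19ms=25/7b +119.048ms=1/7b
8) 3095.238ms=26/7b +119.048ms=1/7b
9) 3214.286ms=27/7b +119.048ms=1/7b
10) 3333.333ms=4b +476.19ms=4/7b
11) 3809.524ms=32/7b +476.19ms=4/7b
12) 4285.714ms=36/7b +357.143ms=3/7b
13) 4642.857ms=39/7b +119.048ms=1/7b
14) 4761.905ms=40/7b +476.19ms=4/7b
15) 5238.095ms=44/7b +476.19ms=4/7b
16) 5714.286ms=48/7b +952.381ms=8/7b
Σ=8b of 8 (72bpm 4/4) — PASS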